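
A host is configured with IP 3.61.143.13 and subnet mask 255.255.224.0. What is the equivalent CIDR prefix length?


Binary: 11111111.11111111.11100000.00000000
Count leading 1s
Prefix: /19


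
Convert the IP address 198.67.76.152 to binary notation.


198 = 11000110
67 = 01000011
76 = 01001100
152 = 10011000
Binary: 11000110.01000011.01001100.10011000


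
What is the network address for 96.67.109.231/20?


IP:   01100000.01000011.01101101.11100111
Mask: 11111111.11111111.11110000.00000000
AND operation:
Net:  01100000.01000011.01100000.00000000
Network: 96.67.96.0/20


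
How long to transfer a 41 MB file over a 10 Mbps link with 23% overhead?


Effective throughput = 10 * (1 - 23/100) = 7.7 Mbps
File size in Mb = 41 * 8 = 328 Mb
Time = 328 / 7.7
Time = 42.5974 seconds


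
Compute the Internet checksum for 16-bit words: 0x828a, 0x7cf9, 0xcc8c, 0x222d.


Sum all words (with carry folding):
+ 0x828a = 0x828a
+ 0x7cf9 = 0xff83
+ 0xcc8c = 0xcc10
+ 0x222d = 0xee3d
One's complement: ~0xee3d
Checksum = 0x11c2


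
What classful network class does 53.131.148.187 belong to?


First octet: 53
Binary: 00110101
0xxxxxxx -> Class A (1-126)
Class A, default mask 255.0.0.0 (/8)


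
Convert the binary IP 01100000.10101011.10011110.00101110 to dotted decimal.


01100000 = 96
10101011 = 171
10011110 = 158
00101110 = 46
IP: 96.171.158.46


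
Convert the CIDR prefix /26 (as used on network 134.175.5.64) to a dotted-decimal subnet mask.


/26 means 26 network bits, 6 host bits
Binary: 11111111111111111111111111000000
Mask: 255.255.255.192


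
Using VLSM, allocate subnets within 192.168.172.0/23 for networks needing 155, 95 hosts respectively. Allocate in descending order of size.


155 hosts -> /24 (254 usable): 192.168.172.0/24
95 hosts -> /25 (126 usable): 192.168.173.0/25
Allocation: 192.168.172.0/24 (155 hosts, 254 usable); 192.168.173.0/25 (95 hosts, 126 usable)


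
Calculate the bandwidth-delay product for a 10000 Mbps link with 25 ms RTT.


BDP = bandwidth * RTT
= 10000 Mbps * 25 ms
= 10000 * 1e6 * 25 / 1000 bits
= 250000000 bits
= 31250000 bytes
= 30517.5781 KB
BDP = 250000000 bits (31250000 bytes)


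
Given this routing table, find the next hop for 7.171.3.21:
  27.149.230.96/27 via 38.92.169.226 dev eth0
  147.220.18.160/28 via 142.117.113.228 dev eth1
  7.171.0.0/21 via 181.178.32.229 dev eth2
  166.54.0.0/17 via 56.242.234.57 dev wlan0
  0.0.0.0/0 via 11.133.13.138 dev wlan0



Longest prefix match for 7.171.3.21:
  /27 27.149.230.96: no
  /28 147.220.18.160: no
  /21 7.171.0.0: MATCH
  /17 166.54.0.0: no
  /0 0.0.0.0: MATCH
Selected: next-hop 181.178.32.229 via eth2 (matched /21)


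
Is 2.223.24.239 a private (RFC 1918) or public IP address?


RFC 1918 private ranges:
  10.0.0.0/8 (10.0.0.0 - 10.255.255.255)
  172.16.0.0/12 (172.16.0.0 - 172.31.255.255)
  192.168.0.0/16 (192.168.0.0 - 192.168.255.255)
Public (not in any RFC 1918 range)


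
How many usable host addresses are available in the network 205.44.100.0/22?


Host bits = 32 - 22 = 10
Total addresses = 2^10 = 1024
Usable = total - 2 (network and broadcast)
Usable hosts: 1022


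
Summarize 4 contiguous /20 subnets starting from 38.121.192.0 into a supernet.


Original prefix: /20
Number of subnets: 4 = 2^2
New prefix = 20 - 2 = 18
Supernet: 38.121.192.0/18


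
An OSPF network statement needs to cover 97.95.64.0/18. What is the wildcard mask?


Subnet mask: 255.255.192.0
Wildcard = 255.255.255.255 - subnet mask
255 - 255 = 0
255 - 255 = 0
255 - 192 = 63
255 - 0 = 255
Wildcard: 0.0.63.255


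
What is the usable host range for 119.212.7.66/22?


Network: 119.212.4.0
Broadcast: 119.212.7.255
First usable = network + 1
Last usable = broadcast - 1
Range: 119.212.4.1 to 119.212.7.254


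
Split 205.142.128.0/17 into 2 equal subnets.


New prefix = 17 + 1 = 18
Each subnet has 16384 addresses
  205.142.128.0/18
  205.142.192.0/18
Subnets: 205.142.128.0/18, 205.142.192.0/18


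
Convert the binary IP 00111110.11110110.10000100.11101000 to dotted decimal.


00111110 = 62
11110110 = 246
10000100 = 132
11101000 = 232
IP: 62.246.132.232


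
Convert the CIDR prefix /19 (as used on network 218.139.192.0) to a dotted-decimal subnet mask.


/19 means 19 network bits, 13 host bits
Binary: 11111111111111111110000000000000
Mask: 255.255.224.0


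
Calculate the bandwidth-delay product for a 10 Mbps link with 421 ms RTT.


BDP = bandwidth * RTT
= 10 Mbps * 421 ms
= 10 * 1e6 * 421 / 1000 bits
= 4210000 bits
= 526250 bytes
= 513.916 KB
BDP = 4210000 bits (526250 bytes)


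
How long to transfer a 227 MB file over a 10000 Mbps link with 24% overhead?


Effective throughput = 10000 * (1 - 24/100) = 7600 Mbps
File size in Mb = 227 * 8 = 1816 Mb
Time = 1816 / 7600
Time = 0.2389 seconds


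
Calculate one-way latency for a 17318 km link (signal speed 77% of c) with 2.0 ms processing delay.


Speed = 0.77 * 3e5 km/s = 231000 km/s
Propagation delay = 17318 / 231000 = 0.075 s = 74.9697 ms
Processing delay = 2.0 ms
Total one-way latency = 76.9697 ms


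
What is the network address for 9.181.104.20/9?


IP:   00001001.10110101.01101000.00010100
Mask: 11111111.10000000.00000000.00000000
AND operation:
Net:  00001001.10000000.00000000.00000000
Network: 9.128.0.0/9


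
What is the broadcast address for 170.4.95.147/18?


Network: 170.4.64.0/18
Host bits = 14
Set all host bits to 1:
Broadcast: 170.4.127.255


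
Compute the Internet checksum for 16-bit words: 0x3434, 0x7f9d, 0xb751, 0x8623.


Sum all words (with carry folding):
+ 0x3434 = 0x3434
+ 0x7f9d = 0xb3d1
+ 0xb751 = 0x6b23
+ 0x8623 = 0xf146
One's complement: ~0xf146
Checksum = 0x0eb9


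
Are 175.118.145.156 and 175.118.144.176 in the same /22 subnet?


Mask: 255.255.252.0
175.118.145.156 AND mask = 175.118.144.0
175.118.144.176 AND mask = 175.118.144.0
Yes, same subnet (175.118.144.0)


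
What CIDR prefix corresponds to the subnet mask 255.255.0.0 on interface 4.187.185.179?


Binary: 11111111.11111111.00000000.00000000
Count leading 1s
Prefix: /16


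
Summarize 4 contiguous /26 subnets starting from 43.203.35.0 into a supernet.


Original prefix: /26
Number of subnets: 4 = 2^2
New prefix = 26 - 2 = 24
Supernet: 43.203.35.0/24


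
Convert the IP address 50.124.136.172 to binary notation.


50 = 00110010
124 = 01111100
136 = 10001000
172 = 10101100
Binary: 00110010.01111100.10001000.10101100


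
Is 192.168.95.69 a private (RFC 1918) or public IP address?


RFC 1918 private ranges:
  10.0.0.0/8 (10.0.0.0 - 10.255.255.255)
  172.16.0.0/12 (172.16.0.0 - 172.31.255.255)
  192.168.0.0/16 (192.168.0.0 - 192.168.255.255)
Private (in 192.168.0.0/16)


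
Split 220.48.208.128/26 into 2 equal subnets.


New prefix = 26 + 1 = 27
Each subnet has 32 addresses
  220.48.208.128/27
  220.48.208.160/27
Subnets: 220.48.208.128/27, 220.48.208.160/27


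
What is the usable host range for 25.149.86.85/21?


Network: 25.149.80.0
Broadcast: 25.149.87.255
First usable = network + 1
Last usable = broadcast - 1
Range: 25.149.80.1 to 25.149.87.254


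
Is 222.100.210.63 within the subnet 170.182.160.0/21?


Subnet network: 170.182.160.0
Test IP AND mask: 222.100.208.0
No, 222.100.210.63 is not in 170.182.160.0/21


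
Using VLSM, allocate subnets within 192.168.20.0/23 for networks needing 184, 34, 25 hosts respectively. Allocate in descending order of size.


184 hosts -> /24 (254 usable): 192.168.20.0/24
34 hosts -> /26 (62 usable): 192.168.21.0/26
25 hosts -> /27 (30 usable): 192.168.21.64/27
Allocation: 192.168.20.0/24 (184 hosts, 254 usable); 192.168.21.0/26 (34 hosts, 62 usable); 192.168.21.64/27 (25 hosts, 30 usable)


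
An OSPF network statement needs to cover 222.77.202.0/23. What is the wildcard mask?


Subnet mask: 255.255.254.0
Wildcard = 255.255.255.255 - subnet mask
255 - 255 = 0
255 - 255 = 0
255 - 254 = 1
255 - 0 = 255
Wildcard: 0.0.1.255


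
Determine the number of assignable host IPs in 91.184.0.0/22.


Host bits = 32 - 22 = 10
Total addresses = 2^10 = 1024
Usable = total - 2 (network and broadcast)
Usable hosts: 1022


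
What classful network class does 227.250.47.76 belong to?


First octet: 227
Binary: 11100011
1110xxxx -> Class D (224-239)
Class D (multicast), default mask N/A


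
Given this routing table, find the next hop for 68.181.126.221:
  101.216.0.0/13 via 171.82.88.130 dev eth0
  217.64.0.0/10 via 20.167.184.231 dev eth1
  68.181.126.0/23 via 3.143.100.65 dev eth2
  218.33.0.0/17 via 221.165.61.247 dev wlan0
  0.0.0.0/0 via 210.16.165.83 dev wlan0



Longest prefix match for 68.181.126.221:
  /13 101.216.0.0: no
  /10 217.64.0.0: no
  /23 68.181.126.0: MATCH
  /17 218.33.0.0: no
  /0 0.0.0.0: MATCH
Selected: next-hop 3.143.100.65 via eth2 (matched /23)


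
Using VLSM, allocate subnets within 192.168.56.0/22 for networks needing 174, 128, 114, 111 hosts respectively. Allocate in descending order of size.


174 hosts -> /24 (254 usable): 192.168.56.0/24
128 hosts -> /24 (254 usable): 192.168.57.0/24
114 hosts -> /25 (126 usable): 192.168.58.0/25
111 hosts -> /25 (126 usable): 192.168.58.128/25
Allocation: 192.168.56.0/24 (174 hosts, 254 usable); 192.168.57.0/24 (128 hosts, 254 usable); 192.168.58.0/25 (114 hosts, 126 usable); 192.168.58.128/25 (111 hosts, 126 usable)


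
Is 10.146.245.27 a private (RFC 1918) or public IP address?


RFC 1918 private ranges:
  10.0.0.0/8 (10.0.0.0 - 10.255.255.255)
  172.16.0.0/12 (172.16.0.0 - 172.31.255.255)
  192.168.0.0/16 (192.168.0.0 - 192.168.255.255)
Private (in 10.0.0.0/8)


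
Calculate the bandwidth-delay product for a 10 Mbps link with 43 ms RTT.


BDP = bandwidth * RTT
= 10 Mbps * 43 ms
= 10 * 1e6 * 43 / 1000 bits
= 430000 bits
= 53750 bytes
= 52.4902 KB
BDP = 430000 bits (53750 bytes)


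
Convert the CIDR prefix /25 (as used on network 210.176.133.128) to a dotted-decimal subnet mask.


/25 means 25 network bits, 7 host bits
Binary: 11111111111111111111111110000000
Mask: 255.255.255.128


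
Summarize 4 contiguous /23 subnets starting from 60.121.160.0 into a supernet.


Original prefix: /23
Number of subnets: 4 = 2^2
New prefix = 23 - 2 = 21
Supernet: 60.121.160.0/21


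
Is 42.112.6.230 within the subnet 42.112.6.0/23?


Subnet network: 42.112.6.0
Test IP AND mask: 42.112.6.0
Yes, 42.112.6.230 is in 42.112.6.0/23


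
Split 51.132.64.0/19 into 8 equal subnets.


New prefix = 19 + 3 = 22
Each subnet has 1024 addresses
  51.132.64.0/22
  51.132.68.0/22
  51.132.72.0/22
  51.132.76.0/22
  51.132.80.0/22
  51.132.84.0/22
  51.132.88.0/22
  51.132.92.0/22
Subnets: 51.132.64.0/22, 51.132.68.0/22, 51.132.72.0/22, 51.132.76.0/22, 51.132.80.0/22, 51.132.84.0/22, 51.132.88.0/22, 51.132.92.0/22


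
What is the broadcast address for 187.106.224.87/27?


Network: 187.106.224.64/27
Host bits = 5
Set all host bits to 1:
Broadcast: 187.106.224.95


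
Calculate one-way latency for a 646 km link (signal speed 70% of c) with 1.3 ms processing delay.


Speed = 0.7 * 3e5 km/s = 210000 km/s
Propagation delay = 646 / 210000 = 0.0031 s = 3.0762 ms
Processing delay = 1.3 ms
Total one-way latency = 4.3762 ms


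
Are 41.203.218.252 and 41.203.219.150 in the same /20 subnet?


Mask: 255.255.240.0
41.203.218.252 AND mask = 41.203.208.0
41.203.219.150 AND mask = 41.203.208.0
Yes, same subnet (41.203.208.0)


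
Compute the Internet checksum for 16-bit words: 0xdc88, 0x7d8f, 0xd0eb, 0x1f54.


Sum all words (with carry folding):
+ 0xdc88 = 0xdc88
+ 0x7d8f = 0x5a18
+ 0xd0eb = 0x2b04
+ 0x1f54 = 0x4a58
One's complement: ~0x4a58
Checksum = 0xb5a7


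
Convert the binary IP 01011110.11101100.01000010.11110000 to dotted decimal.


01011110 = 94
11101100 = 236
01000010 = 66
11110000 = 240
IP: 94.236.66.240


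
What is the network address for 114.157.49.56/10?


IP:   01110010.10011101.00110001.00111000
Mask: 11111111.11000000.00000000.00000000
AND operation:
Net:  01110010.10000000.00000000.00000000
Network: 114.128.0.0/10


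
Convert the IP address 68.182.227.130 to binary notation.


68 = 01000100
182 = 10110110
227 = 11100011
130 = 10000010
Binary: 01000100.10110110.11100011.10000010


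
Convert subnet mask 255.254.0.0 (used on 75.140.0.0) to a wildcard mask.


Subnet mask: 255.254.0.0
Wildcard = 255.255.255.255 - subnet mask
255 - 255 = 0
255 - 254 = 1
255 - 0 = 255
255 - 0 = 255
Wildcard: 0.1.255.255


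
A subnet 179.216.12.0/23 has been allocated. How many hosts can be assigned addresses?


Host bits = 32 - 23 = 9
Total addresses = 2^9 = 512
Usable = total - 2 (network and broadcast)
Usable hosts: 510


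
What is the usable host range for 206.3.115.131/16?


Network: 206.3.0.0
Broadcast: 206.3.255.255
First usable = network + 1
Last usable = broadcast - 1
Range: 206.3.0.1 to 206.3.255.254


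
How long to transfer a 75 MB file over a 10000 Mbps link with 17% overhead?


Effective throughput = 10000 * (1 - 17/100) = 8300 Mbps
File size in Mb = 75 * 8 = 600 Mb
Time = 600 / 8300
Time = 0.0723 seconds


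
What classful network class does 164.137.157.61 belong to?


First octet: 164
Binary: 10100100
10xxxxxx -> Class B (128-191)
Class B, default mask 255.255.0.0 (/16)


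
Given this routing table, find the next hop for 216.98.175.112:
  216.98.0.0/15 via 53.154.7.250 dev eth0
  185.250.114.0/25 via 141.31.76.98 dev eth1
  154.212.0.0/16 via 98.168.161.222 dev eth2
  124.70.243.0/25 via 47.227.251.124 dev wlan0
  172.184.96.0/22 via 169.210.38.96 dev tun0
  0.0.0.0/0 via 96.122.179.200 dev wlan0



Longest prefix match for 216.98.175.112:
  /15 216.98.0.0: MATCH
  /25 185.250.114.0: no
  /16 154.212.0.0: no
  /25 124.70.243.0: no
  /22 172.184.96.0: no
  /0 0.0.0.0: MATCH
Selected: next-hop 53.154.7.250 via eth0 (matched /15)


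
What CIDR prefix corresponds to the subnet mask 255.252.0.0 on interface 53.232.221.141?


Binary: 11111111.11111100.00000000.00000000
Count leading 1s
Prefix: /14


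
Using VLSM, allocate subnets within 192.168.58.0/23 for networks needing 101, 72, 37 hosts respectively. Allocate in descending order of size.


101 hosts -> /25 (126 usable): 192.168.58.0/25
72 hosts -> /25 (126 usable): 192.168.58.128/25
37 hosts -> /26 (62 usable): 192.168.59.0/26
Allocation: 192.168.58.0/25 (101 hosts, 126 usable); 192.168.58.128/25 (72 hosts, 126 usable); 192.168.59.0/26 (37 hosts, 62 usable)


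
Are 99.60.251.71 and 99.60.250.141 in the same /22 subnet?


Mask: 255.255.252.0
99.60.251.71 AND mask = 99.60.248.0
99.60.250.141 AND mask = 99.60.248.0
Yes, same subnet (99.60.248.0)


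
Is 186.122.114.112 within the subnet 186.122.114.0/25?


Subnet network: 186.122.114.0
Test IP AND mask: 186.122.114.0
Yes, 186.122.114.112 is in 186.122.114.0/25


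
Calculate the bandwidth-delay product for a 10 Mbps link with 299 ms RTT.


BDP = bandwidth * RTT
= 10 Mbps * 299 ms
= 10 * 1e6 * 299 / 1000 bits
= 2990000 bits
= 373750 bytes
= 364.9902 KB
BDP = 2990000 bits (373750 bytes)


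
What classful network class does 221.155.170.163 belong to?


First octet: 221
Binary: 11011101
110xxxxx -> Class C (192-223)
Class C, default mask 255.255.255.0 (/24)


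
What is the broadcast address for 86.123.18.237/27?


Network: 86.123.18.224/27
Host bits = 5
Set all host bits to 1:
Broadcast: 86.123.18.255


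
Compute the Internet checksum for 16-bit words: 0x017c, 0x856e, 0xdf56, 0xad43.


Sum all words (with carry folding):
+ 0x017c = 0x017c
+ 0x856e = 0x86ea
+ 0xdf56 = 0x6641
+ 0xad43 = 0x1385
One's complement: ~0x1385
Checksum = 0xec7a


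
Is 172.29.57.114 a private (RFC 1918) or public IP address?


RFC 1918 private ranges:
  10.0.0.0/8 (10.0.0.0 - 10.255.255.255)
  172.16.0.0/12 (172.16.0.0 - 172.31.255.255)
  192.168.0.0/16 (192.168.0.0 - 192.168.255.255)
Private (in 172.16.0.0/12)


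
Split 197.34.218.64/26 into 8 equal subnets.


New prefix = 26 + 3 = 29
Each subnet has 8 addresses
  197.34.218.64/29
  197.34.218.72/29
  197.34.218.80/29
  197.34.218.88/29
  197.34.218.96/29
  197.34.218.104/29
  197.34.218.112/29
  197.34.218.120/29
Subnets: 197.34.218.64/29, 197.34.218.72/29, 197.34.218.80/29, 197.34.218.88/29, 197.34.218.96/29, 197.34.218.104/29, 197.34.218.112/29, 197.34.218.120/29


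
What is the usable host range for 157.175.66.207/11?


Network: 157.160.0.0
Broadcast: 157.191.255.255
First usable = network + 1
Last usable = broadcast - 1
Range: 157.160.0.1 to 157.191.255.254


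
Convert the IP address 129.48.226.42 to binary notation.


129 = 10000001
48 = 00110000
226 = 11100010
42 = 00101010
Binary: 10000001.00110000.11100010.00101010


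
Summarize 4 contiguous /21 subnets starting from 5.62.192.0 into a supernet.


Original prefix: /21
Number of subnets: 4 = 2^2
New prefix = 21 - 2 = 19
Supernet: 5.62.192.0/19


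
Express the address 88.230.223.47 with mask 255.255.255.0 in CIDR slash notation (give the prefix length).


Binary: 11111111.11111111.11111111.00000000
Count leading 1s
Prefix: /24


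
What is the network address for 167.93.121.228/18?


IP:   10100111.01011101.01111001.11100100
Mask: 11111111.11111111.11000000.00000000
AND operation:
Net:  10100111.01011101.01000000.00000000
Network: 167.93.64.0/18


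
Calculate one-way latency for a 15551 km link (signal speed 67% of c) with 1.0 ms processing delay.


Speed = 0.67 * 3e5 km/s = 201000 km/s
Propagation delay = 15551 / 201000 = 0.0774 s = 77.3682 ms
Processing delay = 1.0 ms
Total one-way latency = 78.3682 ms


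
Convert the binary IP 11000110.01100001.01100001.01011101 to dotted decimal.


11000110 = 198
01100001 = 97
01100001 = 97
01011101 = 93
IP: 198.97.97.93


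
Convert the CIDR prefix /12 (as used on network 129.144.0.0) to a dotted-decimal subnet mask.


/12 means 12 network bits, 20 host bits
Binary: 11111111111100000000000000000000
Mask: 255.240.0.0


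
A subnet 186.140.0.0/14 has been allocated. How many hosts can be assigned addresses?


Host bits = 32 - 14 = 18
Total addresses = 2^18 = 262144
Usable = total - 2 (network and broadcast)
Usable hosts: 262142


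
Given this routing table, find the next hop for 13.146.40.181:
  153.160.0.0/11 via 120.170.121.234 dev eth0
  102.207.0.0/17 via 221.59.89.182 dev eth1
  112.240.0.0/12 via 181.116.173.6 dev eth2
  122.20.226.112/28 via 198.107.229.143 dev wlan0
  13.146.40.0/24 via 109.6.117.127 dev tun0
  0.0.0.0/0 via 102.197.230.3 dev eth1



Longest prefix match for 13.146.40.181:
  /11 153.160.0.0: no
  /17 102.207.0.0: no
  /12 112.240.0.0: no
  /28 122.20.226.112: no
  /24 13.146.40.0: MATCH
  /0 0.0.0.0: MATCH
Selected: next-hop 109.6.117.127 via tun0 (matched /24)


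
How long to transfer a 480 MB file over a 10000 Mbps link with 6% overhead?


Effective throughput = 10000 * (1 - 6/100) = 9400 Mbps
File size in Mb = 480 * 8 = 3840 Mb
Time = 3840 / 9400
Time = 0.4085 seconds


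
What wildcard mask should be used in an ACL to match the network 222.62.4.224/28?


Subnet mask: 255.255.255.240
Wildcard = 255.255.255.255 - subnet mask
255 - 255 = 0
255 - 255 = 0
255 - 255 = 0
255 - 240 = 15
Wildcard: 0.0.0.15


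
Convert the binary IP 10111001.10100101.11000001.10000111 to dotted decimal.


10111001 = 185
10100101 = 165
11000001 = 193
10000111 = 135
IP: 185.165.193.135


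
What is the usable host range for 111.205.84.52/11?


Network: 111.192.0.0
Broadcast: 111.223.255.255
First usable = network + 1
Last usable = broadcast - 1
Range: 111.192.0.1 to 111.223.255.254


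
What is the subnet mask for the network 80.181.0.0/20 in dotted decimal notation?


/20 means 20 network bits, 12 host bits
Binary: 11111111111111111111000000000000
Mask: 255.255.240.0


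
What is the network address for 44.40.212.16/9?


IP:   00101100.00101000.11010100.00010000
Mask: 11111111.10000000.00000000.00000000
AND operation:
Net:  00101100.00000000.00000000.00000000
Network: 44.0.0.0/9


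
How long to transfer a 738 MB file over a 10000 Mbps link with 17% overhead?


Effective throughput = 10000 * (1 - 17/100) = 8300 Mbps
File size in Mb = 738 * 8 = 5904 Mb
Time = 5904 / 8300
Time = 0.7113 seconds


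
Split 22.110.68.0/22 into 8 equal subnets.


New prefix = 22 + 3 = 25
Each subnet has 128 addresses
  22.110.68.0/25
  22.110.68.128/25
  22.110.69.0/25
  22.110.69.128/25
  22.110.70.0/25
  22.110.70.128/25
  22.110.71.0/25
  22.110.71.128/25
Subnets: 22.110.68.0/25, 22.110.68.128/25, 22.110.69.0/25, 22.110.69.128/25, 22.110.70.0/25, 22.110.70.128/25, 22.110.71.0/25, 22.110.71.128/25


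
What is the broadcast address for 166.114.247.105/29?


Network: 166.114.247.104/29
Host bits = 3
Set all host bits to 1:
Broadcast: 166.114.247.111


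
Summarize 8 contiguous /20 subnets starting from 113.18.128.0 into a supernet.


Original prefix: /20
Number of subnets: 8 = 2^3
New prefix = 20 - 3 = 17
Supernet: 113.18.128.0/17


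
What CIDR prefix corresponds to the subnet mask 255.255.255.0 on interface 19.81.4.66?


Binary: 11111111.11111111.11111111.00000000
Count leading 1s
Prefix: /24


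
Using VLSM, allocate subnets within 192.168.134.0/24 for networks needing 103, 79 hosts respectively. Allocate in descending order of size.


103 hosts -> /25 (126 usable): 192.168.134.0/25
79 hosts -> /25 (126 usable): 192.168.134.128/25
Allocation: 192.168.134.0/25 (103 hosts, 126 usable); 192.168.134.128/25 (79 hosts, 126 usable)


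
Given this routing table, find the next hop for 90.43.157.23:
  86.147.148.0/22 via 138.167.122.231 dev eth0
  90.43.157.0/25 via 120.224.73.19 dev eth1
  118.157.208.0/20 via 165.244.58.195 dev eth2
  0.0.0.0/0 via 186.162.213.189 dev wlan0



Longest prefix match for 90.43.157.23:
  /22 86.147.148.0: no
  /25 90.43.157.0: MATCH
  /20 118.157.208.0: no
  /0 0.0.0.0: MATCH
Selected: next-hop 120.224.73.19 via eth1 (matched /25)


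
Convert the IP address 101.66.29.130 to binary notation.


101 = 01100101
66 = 01000010
29 = 00011101
130 = 10000010
Binary: 01100101.01000010.00011101.10000010


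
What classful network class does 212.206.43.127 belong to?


First octet: 212
Binary: 11010100
110xxxxx -> Class C (192-223)
Class C, default mask 255.255.255.0 (/24)


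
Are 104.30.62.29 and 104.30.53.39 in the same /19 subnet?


Mask: 255.255.224.0
104.30.62.29 AND mask = 104.30.32.0
104.30.53.39 AND mask = 104.30.32.0
Yes, same subnet (104.30.32.0)


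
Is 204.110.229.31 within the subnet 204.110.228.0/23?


Subnet network: 204.110.228.0
Test IP AND mask: 204.110.228.0
Yes, 204.110.229.31 is in 204.110.228.0/23


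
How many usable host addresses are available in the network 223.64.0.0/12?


Host bits = 32 - 12 = 20
Total addresses = 2^20 = 1048576
Usable = total - 2 (network and broadcast)
Usable hosts: 1048574


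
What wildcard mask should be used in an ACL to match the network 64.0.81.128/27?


Subnet mask: 255.255.255.224
Wildcard = 255.255.255.255 - subnet mask
255 - 255 = 0
255 - 255 = 0
255 - 255 = 0
255 - 224 = 31
Wildcard: 0.0.0.31


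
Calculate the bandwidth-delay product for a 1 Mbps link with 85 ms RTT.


BDP = bandwidth * RTT
= 1 Mbps * 85 ms
= 1 * 1e6 * 85 / 1000 bits
= 85000 bits
= 10625 bytes
= 10.376 KB
BDP = 85000 bits (10625 bytes)


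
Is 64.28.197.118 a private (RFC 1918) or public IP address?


RFC 1918 private ranges:
  10.0.0.0/8 (10.0.0.0 - 10.255.255.255)
  172.16.0.0/12 (172.16.0.0 - 172.31.255.255)
  192.168.0.0/16 (192.168.0.0 - 192.168.255.255)
Public (not in any RFC 1918 range)


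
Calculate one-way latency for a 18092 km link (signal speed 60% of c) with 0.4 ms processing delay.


Speed = 0.6 * 3e5 km/s = 180000 km/s
Propagation delay = 18092 / 180000 = 0.1005 s = 100.5111 ms
Processing delay = 0.4 ms
Total one-way latency = 100.9111 ms


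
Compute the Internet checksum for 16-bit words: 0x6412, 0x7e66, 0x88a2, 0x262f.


Sum all words (with carry folding):
+ 0x6412 = 0x6412
+ 0x7e66 = 0xe278
+ 0x88a2 = 0x6b1b
+ 0x262f = 0x914a
One's complement: ~0x914a
Checksum = 0x6eb5


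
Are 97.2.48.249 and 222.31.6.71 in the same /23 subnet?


Mask: 255.255.254.0
97.2.48.249 AND mask = 97.2.48.0
222.31.6.71 AND mask = 222.31.6.0
No, different subnets (97.2.48.0 vs 222.31.6.0)


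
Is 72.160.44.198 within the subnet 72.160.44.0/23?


Subnet network: 72.160.44.0
Test IP AND mask: 72.160.44.0
Yes, 72.160.44.198 is in 72.160.44.0/23


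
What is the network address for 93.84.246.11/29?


IP:   01011101.01010100.11110110.00001011
Mask: 11111111.11111111.11111111.11111000
AND operation:
Net:  01011101.01010100.11110110.00001000
Network: 93.84.246.8/29


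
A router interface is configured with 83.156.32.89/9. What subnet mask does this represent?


/9 means 9 network bits, 23 host bits
Binary: 11111111100000000000000000000000
Mask: 255.128.0.0


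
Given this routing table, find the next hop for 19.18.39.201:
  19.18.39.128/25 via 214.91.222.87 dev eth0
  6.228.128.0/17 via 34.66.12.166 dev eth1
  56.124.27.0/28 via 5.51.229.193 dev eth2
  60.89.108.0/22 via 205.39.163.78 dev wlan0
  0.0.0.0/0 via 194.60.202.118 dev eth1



Longest prefix match for 19.18.39.201:
  /25 19.18.39.128: MATCH
  /17 6.228.128.0: no
  /28 56.124.27.0: no
  /22 60.89.108.0: no
  /0 0.0.0.0: MATCH
Selected: next-hop 214.91.222.87 via eth0 (matched /25)


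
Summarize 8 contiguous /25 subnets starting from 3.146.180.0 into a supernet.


Original prefix: /25
Number of subnets: 8 = 2^3
New prefix = 25 - 3 = 22
Supernet: 3.146.180.0/22


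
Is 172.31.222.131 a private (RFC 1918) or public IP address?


RFC 1918 private ranges:
  10.0.0.0/8 (10.0.0.0 - 10.255.255.255)
  172.16.0.0/12 (172.16.0.0 - 172.31.255.255)
  192.168.0.0/16 (192.168.0.0 - 192.168.255.255)
Private (in 172.16.0.0/12)


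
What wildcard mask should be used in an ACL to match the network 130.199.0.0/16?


Subnet mask: 255.255.0.0
Wildcard = 255.255.255.255 - subnet mask
255 - 255 = 0
255 - 255 = 0
255 - 0 = 255
255 - 0 = 255
Wildcard: 0.0.255.255


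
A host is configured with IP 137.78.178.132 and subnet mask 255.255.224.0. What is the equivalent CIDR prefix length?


Binary: 11111111.11111111.11100000.00000000
Count leading 1s
Prefix: /19


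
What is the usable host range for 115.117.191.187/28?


Network: 115.117.191.176
Broadcast: 115.117.191.191
First usable = network + 1
Last usable = broadcast - 1
Range: 115.117.191.177 to 115.117.191.190


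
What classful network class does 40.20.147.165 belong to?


First octet: 40
Binary: 00101000
0xxxxxxx -> Class A (1-126)
Class A, default mask 255.0.0.0 (/8)


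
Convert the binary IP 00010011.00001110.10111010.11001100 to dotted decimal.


00010011 = 19
00001110 = 14
10111010 = 186
11001100 = 204
IP: 19.14.186.204


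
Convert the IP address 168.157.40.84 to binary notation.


168 = 10101000
157 = 10011101
40 = 00101000
84 = 01010100
Binary: 10101000.10011101.00101000.01010100


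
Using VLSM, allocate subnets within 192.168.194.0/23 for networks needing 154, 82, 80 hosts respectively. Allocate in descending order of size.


154 hosts -> /24 (254 usable): 192.168.194.0/24
82 hosts -> /25 (126 usable): 192.168.195.0/25
80 hosts -> /25 (126 usable): 192.168.195.128/25
Allocation: 192.168.194.0/24 (154 hosts, 254 usable); 192.168.195.0/25 (82 hosts, 126 usable); 192.168.195.128/25 (80 hosts, 126 usable)


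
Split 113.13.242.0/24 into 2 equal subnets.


New prefix = 24 + 1 = 25
Each subnet has 128 addresses
  113.13.242.0/25
  113.13.242.128/25
Subnets: 113.13.242.0/25, 113.13.242.128/25


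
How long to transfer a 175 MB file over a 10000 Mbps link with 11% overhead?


Effective throughput = 10000 * (1 - 11/100) = 8900 Mbps
File size in Mb = 175 * 8 = 1400 Mb
Time = 1400 / 8900
Time = 0.1573 seconds


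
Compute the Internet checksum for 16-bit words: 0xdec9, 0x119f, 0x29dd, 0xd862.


Sum all words (with carry folding):
+ 0xdec9 = 0xdec9
+ 0x119f = 0xf068
+ 0x29dd = 0x1a46
+ 0xd862 = 0xf2a8
One's complement: ~0xf2a8
Checksum = 0x0d57


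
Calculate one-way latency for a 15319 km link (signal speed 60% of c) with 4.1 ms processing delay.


Speed = 0.6 * 3e5 km/s = 180000 km/s
Propagation delay = 15319 / 180000 = 0.0851 s = 85.1056 ms
Processing delay = 4.1 ms
Total one-way latency = 89.2056 ms


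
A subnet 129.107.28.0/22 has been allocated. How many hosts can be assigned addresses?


Host bits = 32 - 22 = 10
Total addresses = 2^10 = 1024
Usable = total - 2 (network and broadcast)
Usable hosts: 1022


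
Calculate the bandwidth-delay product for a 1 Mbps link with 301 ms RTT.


BDP = bandwidth * RTT
= 1 Mbps * 301 ms
= 1 * 1e6 * 301 / 1000 bits
= 301000 bits
= 37625 bytes
= 36.7432 KB
BDP = 301000 bits (37625 bytes)


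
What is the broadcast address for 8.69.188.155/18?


Network: 8.69.128.0/18
Host bits = 14
Set all host bits to 1:
Broadcast: 8.69.191.255


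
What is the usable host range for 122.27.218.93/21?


Network: 122.27.216.0
Broadcast: 122.27.223.255
First usable = network + 1
Last usable = broadcast - 1
Range: 122.27.216.1 to 122.27.223.254


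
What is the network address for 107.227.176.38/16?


IP:   01101011.11100011.10110000.00100110
Mask: 11111111.11111111.00000000.00000000
AND operation:
Net:  01101011.11100011.00000000.00000000
Network: 107.227.0.0/16


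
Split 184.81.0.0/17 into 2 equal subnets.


New prefix = 17 + 1 = 18
Each subnet has 16384 addresses
  184.81.0.0/18
  184.81.64.0/18
Subnets: 184.81.0.0/18, 184.81.64.0/18


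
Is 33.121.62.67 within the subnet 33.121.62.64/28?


Subnet network: 33.121.62.64
Test IP AND mask: 33.121.62.64
Yes, 33.121.62.67 is in 33.121.62.64/28


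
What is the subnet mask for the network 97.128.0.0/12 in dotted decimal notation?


/12 means 12 network bits, 20 host bits
Binary: 11111111111100000000000000000000
Mask: 255.240.0.0


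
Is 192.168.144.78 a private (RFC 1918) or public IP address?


RFC 1918 private ranges:
  10.0.0.0/8 (10.0.0.0 - 10.255.255.255)
  172.16.0.0/12 (172.16.0.0 - 172.31.255.255)
  192.168.0.0/16 (192.168.0.0 - 192.168.255.255)
Private (in 192.168.0.0/16)


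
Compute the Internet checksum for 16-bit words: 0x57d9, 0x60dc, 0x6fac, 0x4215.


Sum all words (with carry folding):
+ 0x57d9 = 0x57d9
+ 0x60dc = 0xb8b5
+ 0x6fac = 0x2862
+ 0x4215 = 0x6a77
One's complement: ~0x6a77
Checksum = 0x9588


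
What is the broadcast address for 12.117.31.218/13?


Network: 12.112.0.0/13
Host bits = 19
Set all host bits to 1:
Broadcast: 12.119.255.255


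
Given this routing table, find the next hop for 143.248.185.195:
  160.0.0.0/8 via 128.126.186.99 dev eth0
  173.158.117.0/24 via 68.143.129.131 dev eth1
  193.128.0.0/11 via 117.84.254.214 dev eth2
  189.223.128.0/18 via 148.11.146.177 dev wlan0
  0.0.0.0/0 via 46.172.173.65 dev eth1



Longest prefix match for 143.248.185.195:
  /8 160.0.0.0: no
  /24 173.158.117.0: no
  /11 193.128.0.0: no
  /18 189.223.128.0: no
  /0 0.0.0.0: MATCH
Selected: next-hop 46.172.173.65 via eth1 (matched /0)


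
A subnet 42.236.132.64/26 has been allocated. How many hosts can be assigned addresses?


Host bits = 32 - 26 = 6
Total addresses = 2^6 = 64
Usable = total - 2 (network and broadcast)
Usable hosts: 62


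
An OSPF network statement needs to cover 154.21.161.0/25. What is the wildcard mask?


Subnet mask: 255.255.255.128
Wildcard = 255.255.255.255 - subnet mask
255 - 255 = 0
255 - 255 = 0
255 - 255 = 0
255 - 128 = 127
Wildcard: 0.0.0.127


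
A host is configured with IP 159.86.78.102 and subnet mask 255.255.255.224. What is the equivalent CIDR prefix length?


Binary: 11111111.11111111.11111111.11100000
Count leading 1s
Prefix: /27


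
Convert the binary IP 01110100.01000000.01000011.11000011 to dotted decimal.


01110100 = 116
01000000 = 64
01000011 = 67
11000011 = 195
IP: 116.64.67.195


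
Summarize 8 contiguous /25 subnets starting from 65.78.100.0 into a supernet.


Original prefix: /25
Number of subnets: 8 = 2^3
New prefix = 25 - 3 = 22
Supernet: 65.78.100.0/22


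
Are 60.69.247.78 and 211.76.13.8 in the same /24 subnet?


Mask: 255.255.255.0
60.69.247.78 AND mask = 60.69.247.0
211.76.13.8 AND mask = 211.76.13.0
No, different subnets (60.69.247.0 vs 211.76.13.0)


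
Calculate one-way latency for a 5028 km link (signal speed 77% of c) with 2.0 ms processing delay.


Speed = 0.77 * 3e5 km/s = 231000 km/s
Propagation delay = 5028 / 231000 = 0.0218 s = 21.7662 ms
Processing delay = 2.0 ms
Total one-way latency = 23.7662 ms


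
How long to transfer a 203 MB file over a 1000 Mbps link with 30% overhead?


Effective throughput = 1000 * (1 - 30/100) = 700 Mbps
File size in Mb = 203 * 8 = 1624 Mb
Time = 1624 / 700
Time = 2.32 seconds


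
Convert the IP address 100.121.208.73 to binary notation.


100 = 01100100
121 = 01111001
208 = 11010000
73 = 01001001
Binary: 01100100.01111001.11010000.01001001


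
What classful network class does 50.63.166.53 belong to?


First octet: 50
Binary: 00110010
0xxxxxxx -> Class A (1-126)
Class A, default mask 255.0.0.0 (/8)


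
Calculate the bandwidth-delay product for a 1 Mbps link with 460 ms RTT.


BDP = bandwidth * RTT
= 1 Mbps * 460 ms
= 1 * 1e6 * 460 / 1000 bits
= 460000 bits
= 57500 bytes
= 56.1523 KB
BDP = 460000 bits (57500 bytes)


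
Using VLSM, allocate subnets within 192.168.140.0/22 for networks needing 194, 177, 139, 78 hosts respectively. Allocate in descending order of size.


194 hosts -> /24 (254 usable): 192.168.140.0/24
177 hosts -> /24 (254 usable): 192.168.141.0/24
139 hosts -> /24 (254 usable): 192.168.142.0/24
78 hosts -> /25 (126 usable): 192.168.143.0/25
Allocation: 192.168.140.0/24 (194 hosts, 254 usable); 192.168.141.0/24 (177 hosts, 254 usable); 192.168.142.0/24 (139 hosts, 254 usable); 192.168.143.0/25 (78 hosts, 126 usable)


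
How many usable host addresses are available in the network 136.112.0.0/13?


Host bits = 32 - 13 = 19
Total addresses = 2^19 = 524288
Usable = total - 2 (network and broadcast)
Usable hosts: 524286


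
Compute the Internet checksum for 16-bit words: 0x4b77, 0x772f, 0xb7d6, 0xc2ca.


Sum all words (with carry folding):
+ 0x4b77 = 0x4b77
+ 0x772f = 0xc2a6
+ 0xb7d6 = 0x7a7d
+ 0xc2ca = 0x3d48
One's complement: ~0x3d48
Checksum = 0xc2b7


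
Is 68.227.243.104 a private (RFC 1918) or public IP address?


RFC 1918 private ranges:
  10.0.0.0/8 (10.0.0.0 - 10.255.255.255)
  172.16.0.0/12 (172.16.0.0 - 172.31.255.255)
  192.168.0.0/16 (192.168.0.0 - 192.168.255.255)
Public (not in any RFC 1918 range)


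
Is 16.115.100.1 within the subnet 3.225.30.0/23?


Subnet network: 3.225.30.0
Test IP AND mask: 16.115.100.0
No, 16.115.100.1 is not in 3.225.30.0/23


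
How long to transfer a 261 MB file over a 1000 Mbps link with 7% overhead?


Effective throughput = 1000 * (1 - 7/100) = 930.0 Mbps
File size in Mb = 261 * 8 = 2088 Mb
Time = 2088 / 930.0
Time = 2.2452 seconds


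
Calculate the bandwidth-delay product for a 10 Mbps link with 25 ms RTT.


BDP = bandwidth * RTT
= 10 Mbps * 25 ms
= 10 * 1e6 * 25 / 1000 bits
= 250000 bits
= 31250 bytes
= 30.5176 KB
BDP = 250000 bits (31250 bytes)


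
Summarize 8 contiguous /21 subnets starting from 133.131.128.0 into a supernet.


Original prefix: /21
Number of subnets: 8 = 2^3
New prefix = 21 - 3 = 18
Supernet: 133.131.128.0/18


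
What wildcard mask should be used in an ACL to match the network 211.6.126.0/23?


Subnet mask: 255.255.254.0
Wildcard = 255.255.255.255 - subnet mask
255 - 255 = 0
255 - 255 = 0
255 - 254 = 1
255 - 0 = 255
Wildcard: 0.0.1.255


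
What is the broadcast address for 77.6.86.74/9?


Network: 77.0.0.0/9
Host bits = 23
Set all host bits to 1:
Broadcast: 77.127.255.255


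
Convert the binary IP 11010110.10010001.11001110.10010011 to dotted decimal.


11010110 = 214
10010001 = 145
11001110 = 206
10010011 = 147
IP: 214.145.206.147


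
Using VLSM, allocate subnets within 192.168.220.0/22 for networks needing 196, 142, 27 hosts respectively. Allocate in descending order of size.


196 hosts -> /24 (254 usable): 192.168.220.0/24
142 hosts -> /24 (254 usable): 192.168.221.0/24
27 hosts -> /27 (30 usable): 192.168.222.0/27
Allocation: 192.168.220.0/24 (196 hosts, 254 usable); 192.168.221.0/24 (142 hosts, 254 usable); 192.168.222.0/27 (27 hosts, 30 usable)


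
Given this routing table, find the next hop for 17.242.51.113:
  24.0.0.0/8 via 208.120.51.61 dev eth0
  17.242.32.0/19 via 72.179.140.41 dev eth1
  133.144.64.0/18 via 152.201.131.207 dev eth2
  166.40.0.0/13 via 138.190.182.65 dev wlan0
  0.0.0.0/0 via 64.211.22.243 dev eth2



Longest prefix match for 17.242.51.113:
  /8 24.0.0.0: no
  /19 17.242.32.0: MATCH
  /18 133.144.64.0: no
  /13 166.40.0.0: no
  /0 0.0.0.0: MATCH
Selected: next-hop 72.179.140.41 via eth1 (matched /19)


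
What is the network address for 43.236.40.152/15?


IP:   00101011.11101100.00101000.10011000
Mask: 11111111.11111110.00000000.00000000
AND operation:
Net:  00101011.11101100.00000000.00000000
Network: 43.236.0.0/15


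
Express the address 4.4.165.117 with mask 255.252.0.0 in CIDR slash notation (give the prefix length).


Binary: 11111111.11111100.00000000.00000000
Count leading 1s
Prefix: /14


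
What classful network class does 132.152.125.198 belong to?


First octet: 132
Binary: 10000100
10xxxxxx -> Class B (128-191)
Class B, default mask 255.255.0.0 (/16)


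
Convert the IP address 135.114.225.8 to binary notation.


135 = 10000111
114 = 01110010
225 = 11100001
8 = 00001000
Binary: 10000111.01110010.11100001.00001000


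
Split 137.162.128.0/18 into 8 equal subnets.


New prefix = 18 + 3 = 21
Each subnet has 2048 addresses
  137.162.128.0/21
  137.162.136.0/21
  137.162.144.0/21
  137.162.152.0/21
  137.162.160.0/21
  137.162.168.0/21
  137.162.176.0/21
  137.162.184.0/21
Subnets: 137.162.128.0/21, 137.162.136.0/21, 137.162.144.0/21, 137.162.152.0/21, 137.162.160.0/21, 137.162.168.0/21, 137.162.176.0/21, 137.162.184.0/21


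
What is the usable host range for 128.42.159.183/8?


Network: 128.0.0.0
Broadcast: 128.255.255.255
First usable = network + 1
Last usable = broadcast - 1
Range: 128.0.0.1 to 128.255.255.254


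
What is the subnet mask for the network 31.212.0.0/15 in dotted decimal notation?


/15 means 15 network bits, 17 host bits
Binary: 11111111111111100000000000000000
Mask: 255.254.0.0


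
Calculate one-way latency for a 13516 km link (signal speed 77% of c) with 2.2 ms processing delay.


Speed = 0.77 * 3e5 km/s = 231000 km/s
Propagation delay = 13516 / 231000 = 0.0585 s = 58.5108 ms
Processing delay = 2.2 ms
Total one-way latency = 60.7108 ms


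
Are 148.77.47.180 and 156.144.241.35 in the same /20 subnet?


Mask: 255.255.240.0
148.77.47.180 AND mask = 148.77.32.0
156.144.241.35 AND mask = 156.144.240.0
No, different subnets (148.77.32.0 vs 156.144.240.0)


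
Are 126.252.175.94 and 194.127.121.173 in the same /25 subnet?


Mask: 255.255.255.128
126.252.175.94 AND mask = 126.252.175.0
194.127.121.173 AND mask = 194.127.121.128
No, different subnets (126.252.175.0 vs 194.127.121.128)


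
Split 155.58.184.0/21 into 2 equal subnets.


New prefix = 21 + 1 = 22
Each subnet has 1024 addresses
  155.58.184.0/22
  155.58.188.0/22
Subnets: 155.58.184.0/22, 155.58.188.0/22


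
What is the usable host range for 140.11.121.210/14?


Network: 140.8.0.0
Broadcast: 140.11.255.255
First usable = network + 1
Last usable = broadcast - 1
Range: 140.8.0.1 to 140.11.255.254


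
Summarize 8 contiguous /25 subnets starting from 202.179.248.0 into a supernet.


Original prefix: /25
Number of subnets: 8 = 2^3
New prefix = 25 - 3 = 22
Supernet: 202.179.248.0/22
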